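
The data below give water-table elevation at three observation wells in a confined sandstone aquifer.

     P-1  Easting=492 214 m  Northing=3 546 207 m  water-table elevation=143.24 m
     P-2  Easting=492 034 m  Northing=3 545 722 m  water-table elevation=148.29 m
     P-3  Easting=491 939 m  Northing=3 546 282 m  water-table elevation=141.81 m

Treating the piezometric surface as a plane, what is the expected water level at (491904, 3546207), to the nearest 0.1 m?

Differences from P-1: to P-2 (Δx, Δy, Δh) = (-180, -485, +5.05); to P-3 = (-275, 75, -1.43).
Determinant of the coordinate differences = (-180)·75 − (-275)·(-485) = -146875.
∂h/∂x = [(+5.05)·75 − (-1.43)·(-485)] / -146875 = +0.002143
∂h/∂y = [(-180)·(-1.43) − (-275)·(+5.05)] / -146875 = -0.01121
h(491904, 3546207) = 143.24 + (+0.002143)·(-310) + (-0.01121)·(0) = 143.24 -0.664 -0.000 = 142.576 m.

142.6 m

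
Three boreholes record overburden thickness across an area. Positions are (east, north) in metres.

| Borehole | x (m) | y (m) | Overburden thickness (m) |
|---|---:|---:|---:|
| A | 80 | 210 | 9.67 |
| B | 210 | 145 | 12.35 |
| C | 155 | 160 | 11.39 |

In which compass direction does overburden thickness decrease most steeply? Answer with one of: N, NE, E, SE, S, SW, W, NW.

Differences from A: to B (Δx, Δy, Δh) = (130, -65, +2.68); to C = (75, -50, +1.72).
Determinant of the coordinate differences = 130·(-50) − 75·(-65) = -1625.
∂d/∂x = [(+2.68)·(-50) − (+1.72)·(-65)] / -1625 = +0.01366
∂d/∂y = [130·(+1.72) − 75·(+2.68)] / -1625 = -0.01391
Steepest decrease is along −∇f = (-0.01366 E, +0.01391 N) → northwest.

NW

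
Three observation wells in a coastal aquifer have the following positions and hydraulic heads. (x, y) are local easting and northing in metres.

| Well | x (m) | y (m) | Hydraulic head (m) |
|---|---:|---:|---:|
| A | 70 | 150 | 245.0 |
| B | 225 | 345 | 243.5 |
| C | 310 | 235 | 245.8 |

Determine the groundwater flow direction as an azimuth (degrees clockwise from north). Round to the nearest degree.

Three-point gradient (reference A): Δ to B = (155, 195, -1.5), Δ to C = (240, 85, +0.8).
∂h/∂x = +0.008431, ∂h/∂y = -0.01439 (det = -33625).
Flow direction (−∇h) has components (-0.008431 E, +0.01439 N).
Azimuth = atan2(E, N) = atan2(-0.008431, +0.01439) = 329.6° ≈ 330°.

330°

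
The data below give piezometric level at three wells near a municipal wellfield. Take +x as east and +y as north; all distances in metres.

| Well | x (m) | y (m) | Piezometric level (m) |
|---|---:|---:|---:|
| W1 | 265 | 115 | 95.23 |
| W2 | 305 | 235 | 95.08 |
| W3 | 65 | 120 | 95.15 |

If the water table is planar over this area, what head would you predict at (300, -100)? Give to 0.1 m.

Three-point gradient (reference W1): Δ to W2 = (40, 120, -0.15), Δ to W3 = (-200, 5, -0.08).
∂h/∂x = +0.0003657, ∂h/∂y = -0.001372 (det = 24200).
h(300, -100) = 95.23 + (+0.0003657)·(35) + (-0.001372)·(-215) = 95.23 +0.013 +0.295 = 95.538 m.

95.5 m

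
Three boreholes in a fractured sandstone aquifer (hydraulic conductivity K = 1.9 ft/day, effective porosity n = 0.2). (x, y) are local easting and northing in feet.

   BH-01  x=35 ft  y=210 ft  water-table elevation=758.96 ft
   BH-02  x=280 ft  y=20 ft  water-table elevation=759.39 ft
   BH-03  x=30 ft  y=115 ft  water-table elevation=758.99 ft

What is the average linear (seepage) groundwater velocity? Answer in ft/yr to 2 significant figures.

5.2 ft/yr

Taking BH-01 as reference: BH-02−BH-01 = (245, -190, +0.43); BH-03−BH-01 = (-5, -95, +0.03).
Determinant of the coordinate differences = 245·(-95) − (-5)·(-190) = -24225.
∂h/∂x = [(+0.43)·(-95) − (+0.03)·(-190)] / -24225 = +0.001451
∂h/∂y = [245·(+0.03) − (-5)·(+0.43)] / -24225 = -0.0003922
|∇h| = √(0.001451² + -0.0003922²) = 0.001503
Seepage velocity v = K·i/n = 1.9 × 0.001503 / 0.2 = 0.01428 ft/day = 5.216 ft/yr.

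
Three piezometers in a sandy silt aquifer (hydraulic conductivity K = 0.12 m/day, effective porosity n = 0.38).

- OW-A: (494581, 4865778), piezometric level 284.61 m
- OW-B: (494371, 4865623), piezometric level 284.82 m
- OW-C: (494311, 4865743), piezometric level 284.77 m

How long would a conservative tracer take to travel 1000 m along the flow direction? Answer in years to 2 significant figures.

Taking OW-A as reference: OW-B−OW-A = (-210, -155, +0.21); OW-C−OW-A = (-270, -35, +0.16).
Determinant of the coordinate differences = (-210)·(-35) − (-270)·(-155) = -34500.
∂h/∂x = [(+0.21)·(-35) − (+0.16)·(-155)] / -34500 = -0.0005058
∂h/∂y = [(-210)·(+0.16) − (-270)·(+0.21)] / -34500 = -0.0006696
|∇h| = √(-0.0005058² + -0.0006696²) = 0.0008392
Seepage velocity v = K·i/n = 0.12 × 0.0008392 / 0.38 = 0.000265 m/day.
t = 1000 / 0.000265 = 3.774e+06 days = 1.03e+04 years.

10000 years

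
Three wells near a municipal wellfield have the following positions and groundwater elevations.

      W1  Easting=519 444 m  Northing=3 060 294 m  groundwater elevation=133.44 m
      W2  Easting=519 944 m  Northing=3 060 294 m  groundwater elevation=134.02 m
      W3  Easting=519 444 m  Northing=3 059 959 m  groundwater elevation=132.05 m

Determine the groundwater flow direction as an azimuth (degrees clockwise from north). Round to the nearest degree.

∂h/∂x = (134.02 − 133.44) / (519944 − 519444) = +0.001160
∂h/∂y = (132.05 − 133.44) / (3059959 − 3060294) = +0.004149
Flow direction (−∇h) has components (-0.001160 E, -0.004149 N).
Azimuth = atan2(E, N) = atan2(-0.001160, -0.004149) = 195.6° ≈ 196°.

196°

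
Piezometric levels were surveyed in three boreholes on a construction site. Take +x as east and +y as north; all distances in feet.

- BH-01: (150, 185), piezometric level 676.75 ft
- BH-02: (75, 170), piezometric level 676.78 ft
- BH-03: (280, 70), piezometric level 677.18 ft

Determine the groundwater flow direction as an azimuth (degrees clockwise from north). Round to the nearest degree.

Differences from BH-01: to BH-02 (Δx, Δy, Δh) = (-75, -15, +0.03); to BH-03 = (130, -115, +0.43).
Solve a·Δx + b·Δy = Δh: det = (-75)·(-115) − 130·(-15) = 10575.
∂h/∂x = [(+0.03)·(-115) − (+0.43)·(-15)] / 10575 = +0.0002837
∂h/∂y = [(-75)·(+0.43) − 130·(+0.03)] / 10575 = -0.003418
Flow direction (−∇h) has components (-0.0002837 E, +0.003418 N).
Azimuth = atan2(E, N) = atan2(-0.0002837, +0.003418) = 355.3° ≈ 355°.

355°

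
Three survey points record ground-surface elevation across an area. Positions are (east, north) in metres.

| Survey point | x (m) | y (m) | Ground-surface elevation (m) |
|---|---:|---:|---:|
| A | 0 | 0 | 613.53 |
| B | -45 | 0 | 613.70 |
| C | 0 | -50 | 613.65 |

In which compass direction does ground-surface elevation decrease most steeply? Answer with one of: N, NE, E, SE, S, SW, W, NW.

NE

∂z/∂x = (613.70 − 613.53) / (-45 − 0) = -0.003778
∂z/∂y = (613.65 − 613.53) / (-50 − 0) = -0.002400
Steepest decrease is along −∇f = (+0.003778 E, +0.002400 N) → northeast.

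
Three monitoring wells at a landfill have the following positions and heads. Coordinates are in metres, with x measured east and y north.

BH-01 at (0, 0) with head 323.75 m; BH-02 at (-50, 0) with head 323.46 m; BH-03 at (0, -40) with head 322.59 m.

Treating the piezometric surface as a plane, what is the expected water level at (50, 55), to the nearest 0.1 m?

325.6 m

∂h/∂x = (323.46 − 323.75) / (-50 − 0) = +0.005800
∂h/∂y = (322.59 − 323.75) / (-40 − 0) = +0.02900
h(50, 55) = 323.75 + (+0.005800)·(50) + (+0.02900)·(55) = 323.75 +0.290 +1.595 = 325.635 m.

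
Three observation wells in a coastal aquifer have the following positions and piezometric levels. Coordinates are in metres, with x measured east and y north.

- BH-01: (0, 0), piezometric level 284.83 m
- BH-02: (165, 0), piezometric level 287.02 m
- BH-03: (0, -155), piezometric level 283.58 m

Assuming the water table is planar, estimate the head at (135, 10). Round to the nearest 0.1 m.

∂h/∂x = (287.02 − 284.83) / (165 − 0) = +0.01327
∂h/∂y = (283.58 − 284.83) / (-155 − 0) = +0.008065
h(135, 10) = 284.83 + (+0.01327)·(135) + (+0.008065)·(10) = 284.83 +1.792 +0.081 = 286.702 m.

286.7 m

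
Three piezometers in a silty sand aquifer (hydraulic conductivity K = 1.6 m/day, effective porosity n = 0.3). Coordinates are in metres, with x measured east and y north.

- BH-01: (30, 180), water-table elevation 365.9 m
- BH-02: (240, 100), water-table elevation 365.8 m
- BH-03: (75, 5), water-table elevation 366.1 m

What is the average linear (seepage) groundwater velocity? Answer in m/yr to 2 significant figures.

3.4 m/yr

Differences from BH-01: to BH-02 (Δx, Δy, Δh) = (210, -80, -0.1); to BH-03 = (45, -175, +0.2).
Solve a·Δx + b·Δy = Δh: det = 210·(-175) − 45·(-80) = -33150.
∂h/∂x = [(-0.1)·(-175) − (+0.2)·(-80)] / -33150 = -0.001011
∂h/∂y = [210·(+0.2) − 45·(-0.1)] / -33150 = -0.001403
|∇h| = √(-0.001011² + -0.001403²) = 0.001729
Seepage velocity v = K·i/n = 1.6 × 0.001729 / 0.3 = 0.009221 m/day = 3.368 m/yr.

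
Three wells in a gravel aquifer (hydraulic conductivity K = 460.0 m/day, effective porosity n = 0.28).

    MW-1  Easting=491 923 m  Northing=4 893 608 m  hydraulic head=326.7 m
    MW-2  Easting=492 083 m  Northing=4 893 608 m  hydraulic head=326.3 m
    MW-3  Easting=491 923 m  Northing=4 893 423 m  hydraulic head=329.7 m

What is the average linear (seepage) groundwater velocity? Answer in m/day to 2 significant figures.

∂h/∂x = (326.3 − 326.7) / (492083 − 491923) = -0.002500
∂h/∂y = (329.7 − 326.7) / (4893423 − 4893608) = -0.01622
|∇h| = √(-0.002500² + -0.01622²) = 0.01641
Seepage velocity v = K·i/n = 460.0 × 0.01641 / 0.28 = 26.96 m/day.

27 m/day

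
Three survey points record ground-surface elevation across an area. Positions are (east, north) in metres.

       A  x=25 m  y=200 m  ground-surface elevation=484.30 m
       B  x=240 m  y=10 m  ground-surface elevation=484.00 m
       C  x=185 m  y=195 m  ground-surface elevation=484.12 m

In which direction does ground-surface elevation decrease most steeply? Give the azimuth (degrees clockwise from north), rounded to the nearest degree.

With z = a·x + b·y + c and A as origin, the differences give:
  215·a + (-190)·b = -0.30
  160·a + (-5)·b = -0.18
Eliminate b (×(-5) and ×(-190), subtract): 29325·a = -32.700 → a = ∂z/∂x = -0.001115
Back-substitute: b = ∂z/∂y = +0.0003171.
Steepest decrease is along −∇f: components (+0.001115 E, -0.0003171 N).
Azimuth = atan2(+0.001115, -0.0003171) = 105.9° ≈ 106°.

106°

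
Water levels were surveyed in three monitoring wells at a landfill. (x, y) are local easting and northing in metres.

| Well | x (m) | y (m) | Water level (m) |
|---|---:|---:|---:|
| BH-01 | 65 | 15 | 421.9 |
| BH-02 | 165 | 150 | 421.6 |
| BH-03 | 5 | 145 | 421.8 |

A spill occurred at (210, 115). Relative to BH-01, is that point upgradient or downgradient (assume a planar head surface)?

Taking BH-01 as reference: BH-02−BH-01 = (100, 135, -0.3); BH-03−BH-01 = (-60, 130, -0.1).
Determinant of the coordinate differences = 100·130 − (-60)·135 = 21100.
∂h/∂x = [(-0.3)·130 − (-0.1)·135] / 21100 = -0.001209
∂h/∂y = [100·(-0.1) − (-60)·(-0.3)] / 21100 = -0.001327
Head at (210, 115) = 421.9 + (-0.001209)·(145) + (-0.001327)·(100) = 421.59 m.
That is lower than the 421.9 m at BH-01, so the point is downgradient.

downgradient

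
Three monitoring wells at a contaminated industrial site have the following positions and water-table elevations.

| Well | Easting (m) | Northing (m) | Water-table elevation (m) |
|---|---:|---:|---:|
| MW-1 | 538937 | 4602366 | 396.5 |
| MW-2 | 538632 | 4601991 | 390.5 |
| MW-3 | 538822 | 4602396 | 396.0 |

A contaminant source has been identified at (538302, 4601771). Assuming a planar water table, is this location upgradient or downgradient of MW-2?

Taking MW-1 as reference: MW-2−MW-1 = (-305, -375, -6.0); MW-3−MW-1 = (-115, 30, -0.5).
Determinant of the coordinate differences = (-305)·30 − (-115)·(-375) = -52275.
∂h/∂x = [(-6.0)·30 − (-0.5)·(-375)] / -52275 = +0.007030
∂h/∂y = [(-305)·(-0.5) − (-115)·(-6.0)] / -52275 = +0.01028
Head at (538302, 4601771) = 396.5 + (+0.007030)·(-635) + (+0.01028)·(-595) = 385.92 m.
That is lower than the 390.5 m at MW-2, so the point is downgradient.

downgradient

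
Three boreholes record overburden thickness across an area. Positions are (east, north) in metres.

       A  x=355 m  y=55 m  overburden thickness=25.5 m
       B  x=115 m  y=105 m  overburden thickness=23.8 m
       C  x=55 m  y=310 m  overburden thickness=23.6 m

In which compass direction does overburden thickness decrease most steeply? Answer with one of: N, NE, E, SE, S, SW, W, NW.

Three-point gradient (reference A): Δ to B = (-240, 50, -1.7), Δ to C = (-300, 255, -1.9).
∂d/∂x = +0.007327, ∂d/∂y = +0.001169 (det = -46200).
Steepest decrease is along −∇f = (-0.007327 E, -0.001169 N) → west.

W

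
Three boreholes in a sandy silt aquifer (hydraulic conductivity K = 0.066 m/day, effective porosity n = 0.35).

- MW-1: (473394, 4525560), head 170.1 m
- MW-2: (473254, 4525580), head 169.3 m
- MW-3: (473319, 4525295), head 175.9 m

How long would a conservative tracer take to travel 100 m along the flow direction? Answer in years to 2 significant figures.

64 years

Taking MW-1 as reference: MW-2−MW-1 = (-140, 20, -0.8); MW-3−MW-1 = (-75, -265, +5.8).
Determinant of the coordinate differences = (-140)·(-265) − (-75)·20 = 38600.
∂h/∂x = [(-0.8)·(-265) − (+5.8)·20] / 38600 = +0.002487
∂h/∂y = [(-140)·(+5.8) − (-75)·(-0.8)] / 38600 = -0.02259
|∇h| = √(0.002487² + -0.02259²) = 0.02273
Seepage velocity v = K·i/n = 0.066 × 0.02273 / 0.35 = 0.004286 m/day.
t = 100 / 0.004286 = 2.333e+04 days = 63.9 years.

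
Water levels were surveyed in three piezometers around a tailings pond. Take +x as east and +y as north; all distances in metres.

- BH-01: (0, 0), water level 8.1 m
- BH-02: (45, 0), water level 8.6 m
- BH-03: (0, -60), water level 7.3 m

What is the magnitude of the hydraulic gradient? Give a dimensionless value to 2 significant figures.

∂h/∂x = (8.6 − 8.1) / (45 − 0) = +0.01111
∂h/∂y = (7.3 − 8.1) / (-60 − 0) = +0.01333
|∇h| = √(0.01111² + 0.01333²) = 0.01735

0.017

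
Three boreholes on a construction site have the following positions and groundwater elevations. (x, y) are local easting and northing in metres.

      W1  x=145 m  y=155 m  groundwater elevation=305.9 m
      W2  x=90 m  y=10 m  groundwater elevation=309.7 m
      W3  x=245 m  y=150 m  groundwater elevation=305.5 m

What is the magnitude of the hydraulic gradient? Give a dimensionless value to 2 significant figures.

Differences from W1: to W2 (Δx, Δy, Δh) = (-55, -145, +3.8); to W3 = (100, -5, -0.4).
Solve a·Δx + b·Δy = Δh: det = (-55)·(-5) − 100·(-145) = 14775.
∂h/∂x = [(+3.8)·(-5) − (-0.4)·(-145)] / 14775 = -0.005212
∂h/∂y = [(-55)·(-0.4) − 100·(+3.8)] / 14775 = -0.02423
|∇h| = √(-0.005212² + -0.02423²) = 0.02478

0.025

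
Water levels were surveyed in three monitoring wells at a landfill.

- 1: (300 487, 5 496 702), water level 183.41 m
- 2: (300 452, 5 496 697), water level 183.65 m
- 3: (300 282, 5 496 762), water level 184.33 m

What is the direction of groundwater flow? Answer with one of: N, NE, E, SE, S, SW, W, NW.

Taking 1 as reference: 2−1 = (-35, -5, +0.24); 3−1 = (-205, 60, +0.92).
Determinant of the coordinate differences = (-35)·60 − (-205)·(-5) = -3125.
∂h/∂x = [(+0.24)·60 − (+0.92)·(-5)] / -3125 = -0.006080
∂h/∂y = [(-35)·(+0.92) − (-205)·(+0.24)] / -3125 = -0.005440
Flow = −∇h = (+0.006080 east, +0.005440 north), which points northeast.

NE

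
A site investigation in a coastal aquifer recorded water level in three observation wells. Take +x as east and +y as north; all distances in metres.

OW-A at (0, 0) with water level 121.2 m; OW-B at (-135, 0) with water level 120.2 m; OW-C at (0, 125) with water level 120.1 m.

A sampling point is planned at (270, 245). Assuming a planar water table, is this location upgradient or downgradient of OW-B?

upgradient

∂h/∂x = (120.2 − 121.2) / (-135 − 0) = +0.007407
∂h/∂y = (120.1 − 121.2) / (125 − 0) = -0.008800
Head at (270, 245) = 121.2 + (+0.007407)·(270) + (-0.008800)·(245) = 121.04 m.
That is higher than the 120.2 m at OW-B, so the point is upgradient.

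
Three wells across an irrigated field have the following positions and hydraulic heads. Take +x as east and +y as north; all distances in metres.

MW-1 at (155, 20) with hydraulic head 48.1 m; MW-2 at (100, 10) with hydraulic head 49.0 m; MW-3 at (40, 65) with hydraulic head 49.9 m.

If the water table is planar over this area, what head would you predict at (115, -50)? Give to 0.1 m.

Taking MW-1 as reference: MW-2−MW-1 = (-55, -10, +0.9); MW-3−MW-1 = (-115, 45, +1.8).
Solve a·Δx + b·Δy = Δh: det = (-55)·45 − (-115)·(-10) = -3625.
∂h/∂x = [(+0.9)·45 − (+1.8)·(-10)] / -3625 = -0.01614
∂h/∂y = [(-55)·(+1.8) − (-115)·(+0.9)] / -3625 = -0.001241
h(115, -50) = 48.1 + (-0.01614)·(-40) + (-0.001241)·(-70) = 48.1 +0.646 +0.087 = 48.832 m.

48.8 m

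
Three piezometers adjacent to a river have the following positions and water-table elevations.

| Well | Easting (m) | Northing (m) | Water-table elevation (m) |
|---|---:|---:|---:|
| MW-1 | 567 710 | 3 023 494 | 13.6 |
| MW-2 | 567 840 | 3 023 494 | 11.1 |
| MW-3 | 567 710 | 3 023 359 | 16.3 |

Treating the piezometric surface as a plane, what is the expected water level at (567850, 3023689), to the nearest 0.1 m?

∂h/∂x = (11.1 − 13.6) / (567840 − 567710) = -0.01923
∂h/∂y = (16.3 − 13.6) / (3023359 − 3023494) = -0.02000
h(567850, 3023689) = 13.6 + (-0.01923)·(140) + (-0.02000)·(195) = 13.6 -2.692 -3.900 = 7.008 m.

7.0 m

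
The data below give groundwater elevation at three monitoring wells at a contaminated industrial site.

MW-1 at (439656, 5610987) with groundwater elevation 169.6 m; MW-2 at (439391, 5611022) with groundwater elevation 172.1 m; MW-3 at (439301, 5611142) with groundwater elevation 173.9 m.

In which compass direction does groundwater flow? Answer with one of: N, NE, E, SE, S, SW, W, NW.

SE

Taking MW-1 as reference: MW-2−MW-1 = (-265, 35, +2.5); MW-3−MW-1 = (-355, 155, +4.3).
Solve a·Δx + b·Δy = Δh: det = (-265)·155 − (-355)·35 = -28650.
∂h/∂x = [(+2.5)·155 − (+4.3)·35] / -28650 = -0.008272
∂h/∂y = [(-265)·(+4.3) − (-355)·(+2.5)] / -28650 = +0.008796
Flow = −∇h = (+0.008272 east, -0.008796 north), which points southeast.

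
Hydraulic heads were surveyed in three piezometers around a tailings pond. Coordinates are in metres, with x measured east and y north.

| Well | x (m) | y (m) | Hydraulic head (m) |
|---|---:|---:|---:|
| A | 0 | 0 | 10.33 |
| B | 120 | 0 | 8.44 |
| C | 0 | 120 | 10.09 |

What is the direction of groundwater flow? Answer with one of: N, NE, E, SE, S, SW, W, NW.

∂h/∂x = (8.44 − 10.33) / (120 − 0) = -0.01575
∂h/∂y = (10.09 − 10.33) / (120 − 0) = -0.002000
Flow = −∇h = (+0.01575 east, +0.002000 north), which points east.

E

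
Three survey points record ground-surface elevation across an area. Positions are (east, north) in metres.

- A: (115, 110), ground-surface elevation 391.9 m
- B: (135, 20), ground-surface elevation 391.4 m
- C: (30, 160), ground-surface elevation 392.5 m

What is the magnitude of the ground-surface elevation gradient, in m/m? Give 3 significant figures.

0.00633 m/m

With z = a·x + b·y + c and A as origin, the differences give:
  20·a + (-90)·b = -0.5
  (-85)·a + 50·b = +0.6
Eliminate b (×50 and ×(-90), subtract): -6650·a = 29.00 → a = ∂z/∂x = -0.004361
Back-substitute: b = ∂z/∂y = +0.004586.
|∇f| = √(-0.004361² + 0.004586²) = 0.006328 m/m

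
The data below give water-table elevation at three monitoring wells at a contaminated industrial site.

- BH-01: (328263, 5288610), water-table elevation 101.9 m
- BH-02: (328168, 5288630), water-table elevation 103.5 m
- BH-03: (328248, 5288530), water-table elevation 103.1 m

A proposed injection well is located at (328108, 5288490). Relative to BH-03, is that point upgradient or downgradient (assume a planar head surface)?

With h = a·x + b·y + c and BH-01 as origin, the differences give:
  (-95)·a + 20·b = +1.6
  (-15)·a + (-80)·b = +1.2
Eliminate b (×(-80) and ×20, subtract): 7900·a = -152.00 → a = ∂h/∂x = -0.01924
Back-substitute: b = ∂h/∂y = -0.01139.
Head at (328108, 5288490) = 101.9 + (-0.01924)·(-155) + (-0.01139)·(-120) = 106.25 m.
That is higher than the 103.1 m at BH-03, so the point is upgradient.

upgradient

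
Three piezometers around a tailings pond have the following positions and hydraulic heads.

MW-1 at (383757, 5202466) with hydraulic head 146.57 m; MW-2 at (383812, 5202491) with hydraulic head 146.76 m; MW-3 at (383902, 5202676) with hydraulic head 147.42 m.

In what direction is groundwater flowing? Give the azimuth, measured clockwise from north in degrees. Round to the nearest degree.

224°

Three-point gradient (reference MW-1): Δ to MW-2 = (55, 25, +0.19), Δ to MW-3 = (145, 210, +0.85).
∂h/∂x = +0.002353, ∂h/∂y = +0.002423 (det = 7925).
Flow direction (−∇h) has components (-0.002353 E, -0.002423 N).
Azimuth = atan2(E, N) = atan2(-0.002353, -0.002423) = 224.2° ≈ 224°.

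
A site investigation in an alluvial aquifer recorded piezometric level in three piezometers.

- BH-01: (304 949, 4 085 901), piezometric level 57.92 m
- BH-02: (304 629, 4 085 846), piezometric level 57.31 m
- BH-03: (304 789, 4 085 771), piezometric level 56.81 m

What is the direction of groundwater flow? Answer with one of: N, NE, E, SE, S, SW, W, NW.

Three-point gradient (reference BH-01): Δ to BH-02 = (-320, -55, -0.61), Δ to BH-03 = (-160, -130, -1.11).
∂h/∂x = +0.0005564, ∂h/∂y = +0.007854 (det = 32800).
Flow = −∇h = (-0.0005564 east, -0.007854 north), which points south.

S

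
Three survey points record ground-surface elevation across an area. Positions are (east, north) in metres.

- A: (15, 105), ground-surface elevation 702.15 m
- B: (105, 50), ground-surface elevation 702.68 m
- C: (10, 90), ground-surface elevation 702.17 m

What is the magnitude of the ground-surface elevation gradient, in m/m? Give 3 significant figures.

With z = a·x + b·y + c and A as origin, the differences give:
  90·a + (-55)·b = +0.53
  (-5)·a + (-15)·b = +0.02
Eliminate b (×(-15) and ×(-55), subtract): -1625·a = -6.850 → a = ∂z/∂x = +0.004215
Back-substitute: b = ∂z/∂y = -0.002738.
|∇f| = √(0.004215² + -0.002738²) = 0.005026 m/m

0.00503 m/m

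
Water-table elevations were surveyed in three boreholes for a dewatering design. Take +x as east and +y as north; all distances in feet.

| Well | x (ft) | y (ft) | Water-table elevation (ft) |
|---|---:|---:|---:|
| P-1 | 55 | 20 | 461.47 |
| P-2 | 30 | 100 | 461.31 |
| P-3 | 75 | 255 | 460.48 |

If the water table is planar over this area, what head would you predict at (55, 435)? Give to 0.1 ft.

Taking P-1 as reference: P-2−P-1 = (-25, 80, -0.16); P-3−P-1 = (20, 235, -0.99).
Solve a·Δx + b·Δy = Δh: det = (-25)·235 − 20·80 = -7475.
∂h/∂x = [(-0.16)·235 − (-0.99)·80] / -7475 = -0.005565
∂h/∂y = [(-25)·(-0.99) − 20·(-0.16)] / -7475 = -0.003739
h(55, 435) = 461.47 + (-0.005565)·(0) + (-0.003739)·(415) = 461.47 -0.000 -1.552 = 459.918 ft.

459.9 ft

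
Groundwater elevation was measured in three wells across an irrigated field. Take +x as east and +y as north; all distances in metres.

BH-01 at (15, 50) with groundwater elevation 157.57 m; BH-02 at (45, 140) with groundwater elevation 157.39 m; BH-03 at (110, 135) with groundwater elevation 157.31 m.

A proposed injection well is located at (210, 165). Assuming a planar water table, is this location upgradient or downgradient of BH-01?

Three-point gradient (reference BH-01): Δ to BH-02 = (30, 90, -0.18), Δ to BH-03 = (95, 85, -0.26).
∂h/∂x = -0.001350, ∂h/∂y = -0.001550 (det = -6000).
Head at (210, 165) = 157.57 + (-0.001350)·(195) + (-0.001550)·(115) = 157.13 m.
That is lower than the 157.57 m at BH-01, so the point is downgradient.

downgradient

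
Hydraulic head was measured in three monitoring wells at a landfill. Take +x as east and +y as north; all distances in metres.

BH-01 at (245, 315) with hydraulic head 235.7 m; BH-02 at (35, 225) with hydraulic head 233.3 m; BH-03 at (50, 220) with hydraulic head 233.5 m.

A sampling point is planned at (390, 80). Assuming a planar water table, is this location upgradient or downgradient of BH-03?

With h = a·x + b·y + c and BH-01 as origin, the differences give:
  (-210)·a + (-90)·b = -2.4
  (-195)·a + (-95)·b = -2.2
Eliminate b (×(-95) and ×(-90), subtract): 2400·a = 30.00 → a = ∂h/∂x = +0.01250
Back-substitute: b = ∂h/∂y = -0.002500.
Head at (390, 80) = 235.7 + (+0.01250)·(145) + (-0.002500)·(-235) = 238.10 m.
That is higher than the 233.5 m at BH-03, so the point is upgradient.

upgradient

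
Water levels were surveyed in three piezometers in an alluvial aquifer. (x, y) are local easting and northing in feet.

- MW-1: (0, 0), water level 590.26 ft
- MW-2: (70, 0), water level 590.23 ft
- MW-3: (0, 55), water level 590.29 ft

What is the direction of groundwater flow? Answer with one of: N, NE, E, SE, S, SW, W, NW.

SE

∂h/∂x = (590.23 − 590.26) / (70 − 0) = -0.0004286
∂h/∂y = (590.29 − 590.26) / (55 − 0) = +0.0005455
Flow = −∇h = (+0.0004286 east, -0.0005455 north), which points southeast.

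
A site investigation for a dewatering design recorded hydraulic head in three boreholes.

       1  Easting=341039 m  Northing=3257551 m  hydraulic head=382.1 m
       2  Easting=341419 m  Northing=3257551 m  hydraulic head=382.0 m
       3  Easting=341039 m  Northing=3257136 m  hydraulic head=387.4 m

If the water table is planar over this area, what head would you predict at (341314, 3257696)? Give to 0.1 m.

380.2 m

∂h/∂x = (382.0 − 382.1) / (341419 − 341039) = -0.0002632
∂h/∂y = (387.4 − 382.1) / (3257136 − 3257551) = -0.01277
h(341314, 3257696) = 382.1 + (-0.0002632)·(275) + (-0.01277)·(145) = 382.1 -0.072 -1.852 = 380.176 m.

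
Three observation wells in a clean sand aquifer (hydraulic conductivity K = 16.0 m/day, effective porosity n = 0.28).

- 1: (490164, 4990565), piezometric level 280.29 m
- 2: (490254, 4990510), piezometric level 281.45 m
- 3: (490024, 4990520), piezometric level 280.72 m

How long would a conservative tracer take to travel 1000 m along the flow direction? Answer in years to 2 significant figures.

With h = a·x + b·y + c and 1 as origin, the differences give:
  90·a + (-55)·b = +1.16
  (-140)·a + (-45)·b = +0.43
Eliminate b (×(-45) and ×(-55), subtract): -11750·a = -28.550 → a = ∂h/∂x = +0.002430
Back-substitute: b = ∂h/∂y = -0.01711.
|∇h| = √(0.002430² + -0.01711²) = 0.01728
Seepage velocity v = K·i/n = 16.0 × 0.01728 / 0.28 = 0.9874 m/day.
t = 1000 / 0.9874 = 1013 days = 2.77 years.

2.8 years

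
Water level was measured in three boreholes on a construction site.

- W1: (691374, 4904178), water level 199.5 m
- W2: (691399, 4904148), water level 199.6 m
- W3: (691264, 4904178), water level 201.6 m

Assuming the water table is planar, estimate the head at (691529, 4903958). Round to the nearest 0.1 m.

200.8 m

With h = a·x + b·y + c and W1 as origin, the differences give:
  25·a + (-30)·b = +0.1
  (-110)·a + 0·b = +2.1
Eliminate b (×0 and ×(-30), subtract): -3300·a = 63.00 → a = ∂h/∂x = -0.01909
Back-substitute: b = ∂h/∂y = -0.01924.
h(691529, 4903958) = 199.5 + (-0.01909)·(155) + (-0.01924)·(-220) = 199.5 -2.959 +4.233 = 200.774 m.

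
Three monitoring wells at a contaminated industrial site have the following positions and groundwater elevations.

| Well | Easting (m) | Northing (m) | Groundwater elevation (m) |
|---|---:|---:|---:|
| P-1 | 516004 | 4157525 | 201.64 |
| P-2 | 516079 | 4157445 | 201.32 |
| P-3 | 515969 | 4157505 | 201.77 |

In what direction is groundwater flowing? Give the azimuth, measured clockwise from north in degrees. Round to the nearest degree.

With h = a·x + b·y + c and P-1 as origin, the differences give:
  75·a + (-80)·b = -0.32
  (-35)·a + (-20)·b = +0.13
Eliminate b (×(-20) and ×(-80), subtract): -4300·a = 16.800 → a = ∂h/∂x = -0.003907
Back-substitute: b = ∂h/∂y = +0.0003372.
Flow direction (−∇h) has components (+0.003907 E, -0.0003372 N).
Azimuth = atan2(E, N) = atan2(+0.003907, -0.0003372) = 94.9° ≈ 095°.

095°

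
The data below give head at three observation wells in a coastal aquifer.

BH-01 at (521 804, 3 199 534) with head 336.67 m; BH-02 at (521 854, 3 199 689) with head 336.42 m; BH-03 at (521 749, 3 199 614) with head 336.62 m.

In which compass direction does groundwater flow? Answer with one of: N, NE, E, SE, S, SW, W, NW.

NE

Differences from BH-01: to BH-02 (Δx, Δy, Δh) = (50, 155, -0.25); to BH-03 = (-55, 80, -0.05).
Solve a·Δx + b·Δy = Δh: det = 50·80 − (-55)·155 = 12525.
∂h/∂x = [(-0.25)·80 − (-0.05)·155] / 12525 = -0.0009780
∂h/∂y = [50·(-0.05) − (-55)·(-0.25)] / 12525 = -0.001297
Flow = −∇h = (+0.0009780 east, +0.001297 north), which points northeast.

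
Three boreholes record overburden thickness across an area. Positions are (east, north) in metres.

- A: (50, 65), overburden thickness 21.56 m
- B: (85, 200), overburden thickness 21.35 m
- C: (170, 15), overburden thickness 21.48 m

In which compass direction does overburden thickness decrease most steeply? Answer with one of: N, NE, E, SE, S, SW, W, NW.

Three-point gradient (reference A): Δ to B = (35, 135, -0.21), Δ to C = (120, -50, -0.08).
∂d/∂x = -0.001187, ∂d/∂y = -0.001248 (det = -17950).
Steepest decrease is along −∇f = (+0.001187 E, +0.001248 N) → northeast.

NE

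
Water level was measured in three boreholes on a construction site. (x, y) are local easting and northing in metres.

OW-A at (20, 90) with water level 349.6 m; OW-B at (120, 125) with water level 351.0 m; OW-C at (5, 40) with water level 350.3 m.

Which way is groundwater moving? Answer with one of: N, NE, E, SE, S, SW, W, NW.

Differences from OW-A: to OW-B (Δx, Δy, Δh) = (100, 35, +1.4); to OW-C = (-15, -50, +0.7).
Solve a·Δx + b·Δy = Δh: det = 100·(-50) − (-15)·35 = -4475.
∂h/∂x = [(+1.4)·(-50) − (+0.7)·35] / -4475 = +0.02112
∂h/∂y = [100·(+0.7) − (-15)·(+1.4)] / -4475 = -0.02034
Flow = −∇h = (-0.02112 east, +0.02034 north), which points northwest.

NW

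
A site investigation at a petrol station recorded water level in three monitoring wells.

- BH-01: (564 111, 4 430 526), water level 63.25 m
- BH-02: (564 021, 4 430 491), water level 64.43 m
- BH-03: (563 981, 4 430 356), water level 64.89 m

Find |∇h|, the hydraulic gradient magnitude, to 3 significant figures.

Three-point gradient (reference BH-01): Δ to BH-02 = (-90, -35, +1.18), Δ to BH-03 = (-130, -170, +1.64).
∂h/∂x = -0.01332, ∂h/∂y = +0.0005395 (det = 10750).
|∇h| = √(-0.01332² + 0.0005395²) = 0.01333

0.0133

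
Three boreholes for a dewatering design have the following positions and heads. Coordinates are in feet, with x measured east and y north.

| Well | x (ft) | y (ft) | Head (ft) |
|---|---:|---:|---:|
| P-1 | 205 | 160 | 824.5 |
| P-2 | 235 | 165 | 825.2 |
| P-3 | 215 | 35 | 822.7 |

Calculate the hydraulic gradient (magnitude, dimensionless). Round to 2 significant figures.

0.026

Three-point gradient (reference P-1): Δ to P-2 = (30, 5, +0.7), Δ to P-3 = (10, -125, -1.8).
∂h/∂x = +0.02066, ∂h/∂y = +0.01605 (det = -3800).
|∇h| = √(0.02066² + 0.01605²) = 0.02616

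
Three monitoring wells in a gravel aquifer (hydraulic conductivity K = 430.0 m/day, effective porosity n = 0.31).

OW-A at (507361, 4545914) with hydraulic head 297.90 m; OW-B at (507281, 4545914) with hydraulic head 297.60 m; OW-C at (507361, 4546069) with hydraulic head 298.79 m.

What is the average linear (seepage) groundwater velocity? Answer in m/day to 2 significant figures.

9.5 m/day

∂h/∂x = (297.60 − 297.90) / (507281 − 507361) = +0.003750
∂h/∂y = (298.79 − 297.90) / (4546069 − 4545914) = +0.005742
|∇h| = √(0.003750² + 0.005742²) = 0.006858
Seepage velocity v = K·i/n = 430.0 × 0.006858 / 0.31 = 9.513 m/day.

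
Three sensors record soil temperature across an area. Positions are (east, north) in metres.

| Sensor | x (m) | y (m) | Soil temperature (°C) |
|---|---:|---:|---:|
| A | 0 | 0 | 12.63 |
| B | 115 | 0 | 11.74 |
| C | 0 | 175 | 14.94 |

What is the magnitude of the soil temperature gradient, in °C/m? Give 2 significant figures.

0.015 °C/m

∂T/∂x = (11.74 − 12.63) / (115 − 0) = -0.007739
∂T/∂y = (14.94 − 12.63) / (175 − 0) = +0.01320
|∇f| = √(-0.007739² + 0.01320²) = 0.0153 °C/m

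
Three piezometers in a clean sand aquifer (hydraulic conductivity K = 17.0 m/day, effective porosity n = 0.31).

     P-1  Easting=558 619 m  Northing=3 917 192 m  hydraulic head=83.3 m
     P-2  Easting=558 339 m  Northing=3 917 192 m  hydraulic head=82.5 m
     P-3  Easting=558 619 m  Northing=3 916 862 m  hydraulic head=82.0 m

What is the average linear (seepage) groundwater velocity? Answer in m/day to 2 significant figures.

0.27 m/day

∂h/∂x = (82.5 − 83.3) / (558339 − 558619) = +0.002857
∂h/∂y = (82.0 − 83.3) / (3916862 − 3917192) = +0.003939
|∇h| = √(0.002857² + 0.003939²) = 0.004866
Seepage velocity v = K·i/n = 17.0 × 0.004866 / 0.31 = 0.2668 m/day.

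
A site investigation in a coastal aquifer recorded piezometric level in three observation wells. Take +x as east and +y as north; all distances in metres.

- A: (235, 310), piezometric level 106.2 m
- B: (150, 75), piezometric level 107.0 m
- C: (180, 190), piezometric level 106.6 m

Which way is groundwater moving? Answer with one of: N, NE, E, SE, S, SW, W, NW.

N

Taking A as reference: B−A = (-85, -235, +0.8); C−A = (-55, -120, +0.4).
Solve a·Δx + b·Δy = Δh: det = (-85)·(-120) − (-55)·(-235) = -2725.
∂h/∂x = [(+0.8)·(-120) − (+0.4)·(-235)] / -2725 = +0.0007339
∂h/∂y = [(-85)·(+0.4) − (-55)·(+0.8)] / -2725 = -0.003670
Flow = −∇h = (-0.0007339 east, +0.003670 north), which points north.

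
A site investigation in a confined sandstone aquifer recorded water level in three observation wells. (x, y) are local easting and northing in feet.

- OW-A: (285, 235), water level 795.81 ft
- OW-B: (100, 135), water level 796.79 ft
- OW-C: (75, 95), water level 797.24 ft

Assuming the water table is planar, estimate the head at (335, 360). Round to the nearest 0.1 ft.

Taking OW-A as reference: OW-B−OW-A = (-185, -100, +0.98); OW-C−OW-A = (-210, -140, +1.43).
Determinant of the coordinate differences = (-185)·(-140) − (-210)·(-100) = 4900.
∂h/∂x = [(+0.98)·(-140) − (+1.43)·(-100)] / 4900 = +0.001184
∂h/∂y = [(-185)·(+1.43) − (-210)·(+0.98)] / 4900 = -0.01199
h(335, 360) = 795.81 + (+0.001184)·(50) + (-0.01199)·(125) = 795.81 +0.059 -1.499 = 794.370 ft.

794.4 ft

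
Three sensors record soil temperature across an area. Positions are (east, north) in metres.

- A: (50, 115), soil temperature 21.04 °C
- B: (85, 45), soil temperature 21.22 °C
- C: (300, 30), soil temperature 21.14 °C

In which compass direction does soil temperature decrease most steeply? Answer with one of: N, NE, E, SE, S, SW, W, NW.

Taking A as reference: B−A = (35, -70, +0.18); C−A = (250, -85, +0.10).
Solve a·Δx + b·Δy = ΔT: det = 35·(-85) − 250·(-70) = 14525.
∂T/∂x = [(+0.18)·(-85) − (+0.10)·(-70)] / 14525 = -0.0005714
∂T/∂y = [35·(+0.10) − 250·(+0.18)] / 14525 = -0.002857
Steepest decrease is along −∇f = (+0.0005714 E, +0.002857 N) → north.

N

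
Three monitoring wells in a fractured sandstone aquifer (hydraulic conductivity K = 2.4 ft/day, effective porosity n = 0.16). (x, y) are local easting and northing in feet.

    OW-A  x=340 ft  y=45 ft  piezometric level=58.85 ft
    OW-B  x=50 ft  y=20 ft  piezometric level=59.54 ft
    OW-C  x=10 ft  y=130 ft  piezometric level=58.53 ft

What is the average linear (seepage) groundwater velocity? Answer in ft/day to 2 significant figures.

0.15 ft/day

Differences from OW-A: to OW-B (Δx, Δy, Δh) = (-290, -25, +0.69); to OW-C = (-330, 85, -0.32).
Determinant of the coordinate differences = (-290)·85 − (-330)·(-25) = -32900.
∂h/∂x = [(+0.69)·85 − (-0.32)·(-25)] / -32900 = -0.001540
∂h/∂y = [(-290)·(-0.32) − (-330)·(+0.69)] / -32900 = -0.009742
|∇h| = √(-0.001540² + -0.009742²) = 0.009863
Seepage velocity v = K·i/n = 2.4 × 0.009863 / 0.16 = 0.1479 ft/day.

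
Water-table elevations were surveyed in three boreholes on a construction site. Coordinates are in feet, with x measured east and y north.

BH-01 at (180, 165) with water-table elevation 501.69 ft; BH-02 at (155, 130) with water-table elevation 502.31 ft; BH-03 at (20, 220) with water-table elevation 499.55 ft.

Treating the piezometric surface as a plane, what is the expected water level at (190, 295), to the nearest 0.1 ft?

Three-point gradient (reference BH-01): Δ to BH-02 = (-25, -35, +0.62), Δ to BH-03 = (-160, 55, -2.14).
∂h/∂x = +0.005849, ∂h/∂y = -0.02189 (det = -6975).
h(190, 295) = 501.69 + (+0.005849)·(10) + (-0.02189)·(130) = 501.69 +0.058 -2.846 = 498.902 ft.

498.9 ft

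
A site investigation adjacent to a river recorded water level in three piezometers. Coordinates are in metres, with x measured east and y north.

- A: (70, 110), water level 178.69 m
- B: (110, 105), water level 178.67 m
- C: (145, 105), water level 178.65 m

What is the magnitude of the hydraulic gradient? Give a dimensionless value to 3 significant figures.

0.000808

With h = a·x + b·y + c and A as origin, the differences give:
  40·a + (-5)·b = -0.02
  75·a + (-5)·b = -0.04
Eliminate b (×(-5) and ×(-5), subtract): 175·a = -0.100 → a = ∂h/∂x = -0.0005714
Back-substitute: b = ∂h/∂y = -0.0005714.
|∇h| = √(-0.0005714² + -0.0005714²) = 0.0008081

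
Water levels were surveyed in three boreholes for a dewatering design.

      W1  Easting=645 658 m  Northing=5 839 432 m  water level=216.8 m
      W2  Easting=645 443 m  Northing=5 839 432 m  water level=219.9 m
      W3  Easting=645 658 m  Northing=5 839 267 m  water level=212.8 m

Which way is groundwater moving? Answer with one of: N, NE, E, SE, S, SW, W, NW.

∂h/∂x = (219.9 − 216.8) / (645443 − 645658) = -0.01442
∂h/∂y = (212.8 − 216.8) / (5839267 − 5839432) = +0.02424
Flow = −∇h = (+0.01442 east, -0.02424 north), which points southeast.

SE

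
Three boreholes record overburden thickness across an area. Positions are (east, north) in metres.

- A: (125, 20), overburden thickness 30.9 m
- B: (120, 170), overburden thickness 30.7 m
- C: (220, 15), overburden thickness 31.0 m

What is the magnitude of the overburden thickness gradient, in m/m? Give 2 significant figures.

With d = a·x + b·y + c and A as origin, the differences give:
  (-5)·a + 150·b = -0.2
  95·a + (-5)·b = +0.1
Eliminate b (×(-5) and ×150, subtract): -14225·a = -14.00 → a = ∂d/∂x = +0.0009842
Back-substitute: b = ∂d/∂y = -0.001301.
|∇f| = √(0.0009842² + -0.001301²) = 0.001631 m/m

0.0016 m/m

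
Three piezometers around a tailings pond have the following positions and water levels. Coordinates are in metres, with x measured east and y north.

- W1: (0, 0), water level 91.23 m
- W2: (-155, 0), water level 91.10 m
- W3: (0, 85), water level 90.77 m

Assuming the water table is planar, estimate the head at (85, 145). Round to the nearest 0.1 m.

∂h/∂x = (91.10 − 91.23) / (-155 − 0) = +0.0008387
∂h/∂y = (90.77 − 91.23) / (85 − 0) = -0.005412
h(85, 145) = 91.23 + (+0.0008387)·(85) + (-0.005412)·(145) = 91.23 +0.071 -0.785 = 90.517 m.

90.5 m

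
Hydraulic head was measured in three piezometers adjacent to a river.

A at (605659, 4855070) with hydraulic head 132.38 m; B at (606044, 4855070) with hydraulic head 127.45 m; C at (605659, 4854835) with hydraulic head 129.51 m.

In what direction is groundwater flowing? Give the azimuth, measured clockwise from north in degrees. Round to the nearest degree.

134°

∂h/∂x = (127.45 − 132.38) / (606044 − 605659) = -0.01281
∂h/∂y = (129.51 − 132.38) / (4854835 − 4855070) = +0.01221
Flow direction (−∇h) has components (+0.01281 E, -0.01221 N).
Azimuth = atan2(E, N) = atan2(+0.01281, -0.01221) = 133.6° ≈ 134°.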